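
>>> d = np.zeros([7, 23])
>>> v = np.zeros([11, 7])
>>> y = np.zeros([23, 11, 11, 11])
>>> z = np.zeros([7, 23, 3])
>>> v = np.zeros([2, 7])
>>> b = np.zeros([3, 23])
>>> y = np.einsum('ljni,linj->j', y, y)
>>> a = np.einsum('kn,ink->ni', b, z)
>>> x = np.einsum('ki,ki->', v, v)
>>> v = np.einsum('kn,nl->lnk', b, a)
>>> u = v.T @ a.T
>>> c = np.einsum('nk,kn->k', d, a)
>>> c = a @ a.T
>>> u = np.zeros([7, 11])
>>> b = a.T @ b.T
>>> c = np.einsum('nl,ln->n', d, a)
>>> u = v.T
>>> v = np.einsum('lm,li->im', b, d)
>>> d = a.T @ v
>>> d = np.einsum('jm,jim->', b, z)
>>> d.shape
()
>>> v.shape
(23, 3)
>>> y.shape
(11,)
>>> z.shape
(7, 23, 3)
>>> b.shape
(7, 3)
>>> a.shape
(23, 7)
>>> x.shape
()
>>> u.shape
(3, 23, 7)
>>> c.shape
(7,)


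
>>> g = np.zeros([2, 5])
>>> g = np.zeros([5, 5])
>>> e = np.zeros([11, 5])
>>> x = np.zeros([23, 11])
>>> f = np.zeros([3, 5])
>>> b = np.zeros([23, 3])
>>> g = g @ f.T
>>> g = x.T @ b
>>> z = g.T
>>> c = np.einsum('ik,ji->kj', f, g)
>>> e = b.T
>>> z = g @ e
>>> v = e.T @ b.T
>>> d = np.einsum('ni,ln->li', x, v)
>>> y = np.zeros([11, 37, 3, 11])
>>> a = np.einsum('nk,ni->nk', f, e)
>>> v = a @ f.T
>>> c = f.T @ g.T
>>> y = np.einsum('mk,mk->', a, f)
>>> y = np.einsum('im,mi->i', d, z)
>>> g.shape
(11, 3)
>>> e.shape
(3, 23)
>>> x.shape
(23, 11)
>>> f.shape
(3, 5)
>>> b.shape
(23, 3)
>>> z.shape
(11, 23)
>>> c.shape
(5, 11)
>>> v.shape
(3, 3)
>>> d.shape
(23, 11)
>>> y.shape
(23,)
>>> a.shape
(3, 5)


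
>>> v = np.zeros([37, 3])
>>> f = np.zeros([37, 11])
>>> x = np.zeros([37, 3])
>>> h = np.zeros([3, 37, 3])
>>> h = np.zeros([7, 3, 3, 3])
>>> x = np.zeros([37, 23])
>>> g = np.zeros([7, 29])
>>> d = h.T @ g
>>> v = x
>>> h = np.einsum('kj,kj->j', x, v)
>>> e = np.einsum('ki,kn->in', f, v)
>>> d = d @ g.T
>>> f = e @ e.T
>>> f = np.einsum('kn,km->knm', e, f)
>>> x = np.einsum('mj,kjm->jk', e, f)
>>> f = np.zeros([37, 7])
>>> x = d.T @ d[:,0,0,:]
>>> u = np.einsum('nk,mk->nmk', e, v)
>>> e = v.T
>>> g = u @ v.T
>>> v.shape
(37, 23)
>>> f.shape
(37, 7)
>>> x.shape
(7, 3, 3, 7)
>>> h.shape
(23,)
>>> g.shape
(11, 37, 37)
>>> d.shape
(3, 3, 3, 7)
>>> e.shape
(23, 37)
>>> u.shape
(11, 37, 23)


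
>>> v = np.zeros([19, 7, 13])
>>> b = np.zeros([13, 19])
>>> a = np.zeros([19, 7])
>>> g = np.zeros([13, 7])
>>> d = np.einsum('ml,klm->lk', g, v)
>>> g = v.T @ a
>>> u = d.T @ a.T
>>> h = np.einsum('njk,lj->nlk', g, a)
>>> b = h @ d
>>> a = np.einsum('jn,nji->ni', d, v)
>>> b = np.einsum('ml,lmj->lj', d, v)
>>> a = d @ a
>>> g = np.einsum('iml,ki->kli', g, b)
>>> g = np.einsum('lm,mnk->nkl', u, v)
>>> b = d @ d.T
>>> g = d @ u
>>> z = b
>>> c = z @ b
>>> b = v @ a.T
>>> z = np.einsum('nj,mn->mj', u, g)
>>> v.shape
(19, 7, 13)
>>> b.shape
(19, 7, 7)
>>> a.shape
(7, 13)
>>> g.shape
(7, 19)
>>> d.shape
(7, 19)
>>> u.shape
(19, 19)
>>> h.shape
(13, 19, 7)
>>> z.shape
(7, 19)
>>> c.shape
(7, 7)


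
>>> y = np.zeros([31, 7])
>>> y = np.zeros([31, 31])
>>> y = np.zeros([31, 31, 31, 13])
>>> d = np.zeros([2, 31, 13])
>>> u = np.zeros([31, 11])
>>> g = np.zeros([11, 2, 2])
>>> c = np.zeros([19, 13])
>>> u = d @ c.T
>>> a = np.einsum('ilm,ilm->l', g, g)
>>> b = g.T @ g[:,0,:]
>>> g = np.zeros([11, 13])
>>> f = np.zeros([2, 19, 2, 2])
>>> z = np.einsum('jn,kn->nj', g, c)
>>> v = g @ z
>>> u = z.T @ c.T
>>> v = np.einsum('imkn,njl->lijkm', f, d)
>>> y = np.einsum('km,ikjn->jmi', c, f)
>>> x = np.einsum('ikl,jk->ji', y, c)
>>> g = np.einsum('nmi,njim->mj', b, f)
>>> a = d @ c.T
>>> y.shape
(2, 13, 2)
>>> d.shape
(2, 31, 13)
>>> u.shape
(11, 19)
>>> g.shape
(2, 19)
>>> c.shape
(19, 13)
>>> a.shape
(2, 31, 19)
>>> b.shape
(2, 2, 2)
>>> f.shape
(2, 19, 2, 2)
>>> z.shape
(13, 11)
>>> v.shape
(13, 2, 31, 2, 19)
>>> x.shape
(19, 2)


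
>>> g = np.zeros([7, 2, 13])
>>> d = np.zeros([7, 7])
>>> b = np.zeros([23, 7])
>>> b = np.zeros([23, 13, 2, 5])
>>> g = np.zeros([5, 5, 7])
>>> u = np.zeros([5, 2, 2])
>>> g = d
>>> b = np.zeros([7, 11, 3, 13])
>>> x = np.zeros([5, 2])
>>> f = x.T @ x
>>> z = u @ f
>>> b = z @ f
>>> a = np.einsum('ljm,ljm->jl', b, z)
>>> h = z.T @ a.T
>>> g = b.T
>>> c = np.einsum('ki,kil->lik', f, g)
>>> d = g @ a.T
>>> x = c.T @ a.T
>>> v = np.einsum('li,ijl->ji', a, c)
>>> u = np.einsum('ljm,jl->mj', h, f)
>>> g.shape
(2, 2, 5)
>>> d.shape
(2, 2, 2)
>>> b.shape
(5, 2, 2)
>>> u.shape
(2, 2)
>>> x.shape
(2, 2, 2)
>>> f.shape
(2, 2)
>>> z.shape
(5, 2, 2)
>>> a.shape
(2, 5)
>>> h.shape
(2, 2, 2)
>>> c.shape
(5, 2, 2)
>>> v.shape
(2, 5)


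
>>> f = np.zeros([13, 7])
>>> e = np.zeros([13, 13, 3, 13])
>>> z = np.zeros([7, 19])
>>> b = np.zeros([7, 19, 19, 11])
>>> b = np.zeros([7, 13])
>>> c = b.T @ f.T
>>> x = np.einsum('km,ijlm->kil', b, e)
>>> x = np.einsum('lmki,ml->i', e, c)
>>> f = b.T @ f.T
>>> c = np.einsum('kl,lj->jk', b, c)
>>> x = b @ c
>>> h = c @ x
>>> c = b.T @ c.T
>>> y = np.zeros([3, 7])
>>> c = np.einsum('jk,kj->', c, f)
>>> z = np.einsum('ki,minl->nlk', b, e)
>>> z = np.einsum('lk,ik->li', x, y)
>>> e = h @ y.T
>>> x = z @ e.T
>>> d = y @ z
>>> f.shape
(13, 13)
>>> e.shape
(13, 3)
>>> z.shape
(7, 3)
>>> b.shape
(7, 13)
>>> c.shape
()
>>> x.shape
(7, 13)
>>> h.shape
(13, 7)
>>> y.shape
(3, 7)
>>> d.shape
(3, 3)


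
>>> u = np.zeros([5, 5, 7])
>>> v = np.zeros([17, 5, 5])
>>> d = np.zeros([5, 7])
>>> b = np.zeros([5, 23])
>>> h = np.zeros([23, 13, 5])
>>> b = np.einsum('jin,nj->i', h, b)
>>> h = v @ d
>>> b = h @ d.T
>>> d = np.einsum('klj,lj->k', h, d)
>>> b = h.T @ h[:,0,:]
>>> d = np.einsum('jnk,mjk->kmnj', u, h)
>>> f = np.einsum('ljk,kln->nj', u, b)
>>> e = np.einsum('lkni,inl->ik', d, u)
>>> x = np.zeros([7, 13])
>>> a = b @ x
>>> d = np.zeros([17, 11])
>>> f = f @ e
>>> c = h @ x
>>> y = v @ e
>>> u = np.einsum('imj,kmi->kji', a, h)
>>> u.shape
(17, 13, 7)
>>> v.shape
(17, 5, 5)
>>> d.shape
(17, 11)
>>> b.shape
(7, 5, 7)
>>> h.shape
(17, 5, 7)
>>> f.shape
(7, 17)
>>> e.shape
(5, 17)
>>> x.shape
(7, 13)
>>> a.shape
(7, 5, 13)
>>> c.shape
(17, 5, 13)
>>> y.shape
(17, 5, 17)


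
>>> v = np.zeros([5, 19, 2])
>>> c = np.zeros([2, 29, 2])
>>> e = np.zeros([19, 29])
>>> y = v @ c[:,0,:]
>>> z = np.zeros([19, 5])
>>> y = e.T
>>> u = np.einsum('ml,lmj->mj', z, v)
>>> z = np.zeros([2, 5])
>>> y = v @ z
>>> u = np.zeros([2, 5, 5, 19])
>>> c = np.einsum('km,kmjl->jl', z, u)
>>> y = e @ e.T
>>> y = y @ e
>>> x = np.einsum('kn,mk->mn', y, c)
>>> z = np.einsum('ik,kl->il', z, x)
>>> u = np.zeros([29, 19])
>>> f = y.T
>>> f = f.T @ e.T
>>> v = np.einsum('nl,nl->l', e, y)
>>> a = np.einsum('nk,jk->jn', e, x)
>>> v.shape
(29,)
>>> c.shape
(5, 19)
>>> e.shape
(19, 29)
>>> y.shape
(19, 29)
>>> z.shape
(2, 29)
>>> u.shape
(29, 19)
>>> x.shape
(5, 29)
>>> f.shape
(19, 19)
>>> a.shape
(5, 19)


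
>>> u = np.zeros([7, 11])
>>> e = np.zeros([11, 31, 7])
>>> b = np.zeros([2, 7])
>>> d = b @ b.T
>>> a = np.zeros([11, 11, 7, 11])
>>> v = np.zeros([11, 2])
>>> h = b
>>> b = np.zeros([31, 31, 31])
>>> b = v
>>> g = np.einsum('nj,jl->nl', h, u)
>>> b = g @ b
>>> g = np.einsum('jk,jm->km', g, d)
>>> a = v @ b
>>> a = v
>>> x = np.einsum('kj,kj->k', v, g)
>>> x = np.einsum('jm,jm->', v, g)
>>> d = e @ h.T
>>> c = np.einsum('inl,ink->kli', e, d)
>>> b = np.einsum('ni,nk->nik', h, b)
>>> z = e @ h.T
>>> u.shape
(7, 11)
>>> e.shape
(11, 31, 7)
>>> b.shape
(2, 7, 2)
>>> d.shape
(11, 31, 2)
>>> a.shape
(11, 2)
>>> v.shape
(11, 2)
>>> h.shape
(2, 7)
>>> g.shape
(11, 2)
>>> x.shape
()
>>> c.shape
(2, 7, 11)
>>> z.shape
(11, 31, 2)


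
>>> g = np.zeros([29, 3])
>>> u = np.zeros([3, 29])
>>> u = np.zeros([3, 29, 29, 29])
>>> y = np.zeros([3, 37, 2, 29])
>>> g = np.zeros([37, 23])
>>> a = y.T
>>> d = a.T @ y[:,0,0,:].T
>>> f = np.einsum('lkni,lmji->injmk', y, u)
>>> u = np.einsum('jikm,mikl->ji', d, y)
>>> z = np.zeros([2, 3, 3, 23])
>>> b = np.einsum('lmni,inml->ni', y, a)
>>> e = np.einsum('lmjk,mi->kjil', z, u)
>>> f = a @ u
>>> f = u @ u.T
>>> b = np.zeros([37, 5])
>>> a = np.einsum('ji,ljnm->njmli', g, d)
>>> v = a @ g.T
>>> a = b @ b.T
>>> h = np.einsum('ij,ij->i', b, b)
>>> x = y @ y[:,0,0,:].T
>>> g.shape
(37, 23)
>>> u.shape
(3, 37)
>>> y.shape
(3, 37, 2, 29)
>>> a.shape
(37, 37)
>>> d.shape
(3, 37, 2, 3)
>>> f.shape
(3, 3)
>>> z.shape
(2, 3, 3, 23)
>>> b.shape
(37, 5)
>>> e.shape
(23, 3, 37, 2)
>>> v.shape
(2, 37, 3, 3, 37)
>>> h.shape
(37,)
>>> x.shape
(3, 37, 2, 3)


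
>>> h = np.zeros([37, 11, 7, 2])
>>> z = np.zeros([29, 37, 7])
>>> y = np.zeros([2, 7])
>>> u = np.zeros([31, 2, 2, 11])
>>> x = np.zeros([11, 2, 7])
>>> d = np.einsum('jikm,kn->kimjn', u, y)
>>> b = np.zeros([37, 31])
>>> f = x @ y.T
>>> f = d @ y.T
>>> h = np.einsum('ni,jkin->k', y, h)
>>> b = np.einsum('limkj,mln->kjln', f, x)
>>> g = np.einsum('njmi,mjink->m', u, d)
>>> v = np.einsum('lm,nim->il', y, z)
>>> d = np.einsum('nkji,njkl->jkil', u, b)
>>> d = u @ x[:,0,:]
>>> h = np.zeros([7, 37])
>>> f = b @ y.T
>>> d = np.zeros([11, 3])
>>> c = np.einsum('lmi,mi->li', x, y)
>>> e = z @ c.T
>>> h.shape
(7, 37)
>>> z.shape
(29, 37, 7)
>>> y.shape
(2, 7)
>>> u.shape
(31, 2, 2, 11)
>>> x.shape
(11, 2, 7)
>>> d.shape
(11, 3)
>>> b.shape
(31, 2, 2, 7)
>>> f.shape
(31, 2, 2, 2)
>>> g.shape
(2,)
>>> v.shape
(37, 2)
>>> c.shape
(11, 7)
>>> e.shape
(29, 37, 11)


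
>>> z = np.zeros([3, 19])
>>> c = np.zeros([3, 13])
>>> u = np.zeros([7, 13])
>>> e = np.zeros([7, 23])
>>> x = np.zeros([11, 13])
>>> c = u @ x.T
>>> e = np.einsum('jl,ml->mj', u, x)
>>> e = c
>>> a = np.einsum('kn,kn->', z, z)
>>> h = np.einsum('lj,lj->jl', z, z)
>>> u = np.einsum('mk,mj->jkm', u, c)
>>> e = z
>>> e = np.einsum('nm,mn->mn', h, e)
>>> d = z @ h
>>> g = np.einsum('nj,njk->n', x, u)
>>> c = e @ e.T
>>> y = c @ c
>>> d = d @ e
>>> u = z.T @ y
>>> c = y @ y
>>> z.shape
(3, 19)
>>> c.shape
(3, 3)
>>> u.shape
(19, 3)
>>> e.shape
(3, 19)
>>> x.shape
(11, 13)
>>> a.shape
()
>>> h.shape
(19, 3)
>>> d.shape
(3, 19)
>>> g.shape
(11,)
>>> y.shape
(3, 3)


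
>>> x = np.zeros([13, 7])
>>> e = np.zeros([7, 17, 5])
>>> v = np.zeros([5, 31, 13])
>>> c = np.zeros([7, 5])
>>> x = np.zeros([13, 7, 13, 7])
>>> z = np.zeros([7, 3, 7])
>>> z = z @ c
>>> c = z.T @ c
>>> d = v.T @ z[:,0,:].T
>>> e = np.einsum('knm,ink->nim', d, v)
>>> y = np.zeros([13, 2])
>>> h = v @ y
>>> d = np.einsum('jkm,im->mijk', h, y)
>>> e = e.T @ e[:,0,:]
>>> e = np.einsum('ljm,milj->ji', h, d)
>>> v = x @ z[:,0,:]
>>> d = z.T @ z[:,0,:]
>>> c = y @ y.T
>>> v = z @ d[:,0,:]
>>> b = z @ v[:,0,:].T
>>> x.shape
(13, 7, 13, 7)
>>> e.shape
(31, 13)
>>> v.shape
(7, 3, 5)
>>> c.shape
(13, 13)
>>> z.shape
(7, 3, 5)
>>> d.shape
(5, 3, 5)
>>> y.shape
(13, 2)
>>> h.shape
(5, 31, 2)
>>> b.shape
(7, 3, 7)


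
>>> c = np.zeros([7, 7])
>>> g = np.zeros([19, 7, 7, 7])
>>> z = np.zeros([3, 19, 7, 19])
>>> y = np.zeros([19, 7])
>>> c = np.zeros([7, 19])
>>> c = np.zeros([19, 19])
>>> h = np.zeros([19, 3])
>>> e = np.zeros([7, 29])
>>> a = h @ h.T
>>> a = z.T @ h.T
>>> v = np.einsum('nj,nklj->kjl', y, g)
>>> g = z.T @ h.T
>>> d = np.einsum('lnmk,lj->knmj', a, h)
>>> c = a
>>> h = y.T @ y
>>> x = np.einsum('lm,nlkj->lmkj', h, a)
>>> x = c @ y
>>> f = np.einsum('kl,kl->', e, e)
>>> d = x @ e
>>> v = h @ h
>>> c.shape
(19, 7, 19, 19)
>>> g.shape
(19, 7, 19, 19)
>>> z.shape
(3, 19, 7, 19)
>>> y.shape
(19, 7)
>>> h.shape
(7, 7)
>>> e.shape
(7, 29)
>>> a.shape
(19, 7, 19, 19)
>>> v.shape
(7, 7)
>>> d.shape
(19, 7, 19, 29)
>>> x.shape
(19, 7, 19, 7)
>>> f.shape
()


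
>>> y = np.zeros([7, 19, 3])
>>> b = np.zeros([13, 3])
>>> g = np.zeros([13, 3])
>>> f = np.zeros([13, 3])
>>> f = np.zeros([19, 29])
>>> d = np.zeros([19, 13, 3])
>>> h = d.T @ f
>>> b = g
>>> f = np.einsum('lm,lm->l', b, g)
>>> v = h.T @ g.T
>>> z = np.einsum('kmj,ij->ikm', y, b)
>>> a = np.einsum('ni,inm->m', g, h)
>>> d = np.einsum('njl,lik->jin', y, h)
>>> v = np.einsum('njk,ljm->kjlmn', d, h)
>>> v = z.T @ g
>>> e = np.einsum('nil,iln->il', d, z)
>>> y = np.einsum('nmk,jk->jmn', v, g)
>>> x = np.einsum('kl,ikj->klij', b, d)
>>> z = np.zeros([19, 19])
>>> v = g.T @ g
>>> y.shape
(13, 7, 19)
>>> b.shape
(13, 3)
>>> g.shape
(13, 3)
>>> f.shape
(13,)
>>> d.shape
(19, 13, 7)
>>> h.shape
(3, 13, 29)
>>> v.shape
(3, 3)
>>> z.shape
(19, 19)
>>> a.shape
(29,)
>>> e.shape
(13, 7)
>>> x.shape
(13, 3, 19, 7)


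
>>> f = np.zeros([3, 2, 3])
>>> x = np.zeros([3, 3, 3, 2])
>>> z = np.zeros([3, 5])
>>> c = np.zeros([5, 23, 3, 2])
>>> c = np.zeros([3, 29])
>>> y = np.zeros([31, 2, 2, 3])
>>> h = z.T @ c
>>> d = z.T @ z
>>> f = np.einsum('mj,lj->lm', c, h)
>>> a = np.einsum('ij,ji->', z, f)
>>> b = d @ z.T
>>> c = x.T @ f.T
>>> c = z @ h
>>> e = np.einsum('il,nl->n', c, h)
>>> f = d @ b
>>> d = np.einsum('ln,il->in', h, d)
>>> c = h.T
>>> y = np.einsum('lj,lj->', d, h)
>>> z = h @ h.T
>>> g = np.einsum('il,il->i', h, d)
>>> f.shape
(5, 3)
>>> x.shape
(3, 3, 3, 2)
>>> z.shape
(5, 5)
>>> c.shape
(29, 5)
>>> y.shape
()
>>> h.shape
(5, 29)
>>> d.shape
(5, 29)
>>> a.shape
()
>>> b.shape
(5, 3)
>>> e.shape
(5,)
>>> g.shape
(5,)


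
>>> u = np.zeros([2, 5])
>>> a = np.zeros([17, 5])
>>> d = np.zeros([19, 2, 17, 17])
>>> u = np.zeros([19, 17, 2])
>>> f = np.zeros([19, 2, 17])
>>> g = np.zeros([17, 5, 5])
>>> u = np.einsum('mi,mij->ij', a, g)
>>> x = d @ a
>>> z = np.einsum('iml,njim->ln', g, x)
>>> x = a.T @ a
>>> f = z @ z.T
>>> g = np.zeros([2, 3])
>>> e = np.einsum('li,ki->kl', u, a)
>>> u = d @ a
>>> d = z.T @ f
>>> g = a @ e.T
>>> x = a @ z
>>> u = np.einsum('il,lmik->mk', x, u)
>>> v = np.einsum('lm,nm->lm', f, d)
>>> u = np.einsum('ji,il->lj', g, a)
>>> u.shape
(5, 17)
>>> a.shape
(17, 5)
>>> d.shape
(19, 5)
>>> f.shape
(5, 5)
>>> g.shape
(17, 17)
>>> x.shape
(17, 19)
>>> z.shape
(5, 19)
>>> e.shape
(17, 5)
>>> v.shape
(5, 5)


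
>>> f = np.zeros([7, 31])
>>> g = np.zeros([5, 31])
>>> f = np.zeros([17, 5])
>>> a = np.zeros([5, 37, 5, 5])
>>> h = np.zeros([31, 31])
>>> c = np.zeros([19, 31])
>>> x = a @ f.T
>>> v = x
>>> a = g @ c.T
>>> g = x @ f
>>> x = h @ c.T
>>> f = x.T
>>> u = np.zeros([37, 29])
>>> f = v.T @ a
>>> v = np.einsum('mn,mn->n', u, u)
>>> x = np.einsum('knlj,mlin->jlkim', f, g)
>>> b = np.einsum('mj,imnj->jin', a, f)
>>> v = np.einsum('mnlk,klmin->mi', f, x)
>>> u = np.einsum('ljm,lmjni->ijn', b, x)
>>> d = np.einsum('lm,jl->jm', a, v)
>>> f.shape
(17, 5, 37, 19)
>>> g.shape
(5, 37, 5, 5)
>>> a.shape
(5, 19)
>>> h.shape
(31, 31)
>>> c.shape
(19, 31)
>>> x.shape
(19, 37, 17, 5, 5)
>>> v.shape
(17, 5)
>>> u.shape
(5, 17, 5)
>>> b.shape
(19, 17, 37)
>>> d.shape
(17, 19)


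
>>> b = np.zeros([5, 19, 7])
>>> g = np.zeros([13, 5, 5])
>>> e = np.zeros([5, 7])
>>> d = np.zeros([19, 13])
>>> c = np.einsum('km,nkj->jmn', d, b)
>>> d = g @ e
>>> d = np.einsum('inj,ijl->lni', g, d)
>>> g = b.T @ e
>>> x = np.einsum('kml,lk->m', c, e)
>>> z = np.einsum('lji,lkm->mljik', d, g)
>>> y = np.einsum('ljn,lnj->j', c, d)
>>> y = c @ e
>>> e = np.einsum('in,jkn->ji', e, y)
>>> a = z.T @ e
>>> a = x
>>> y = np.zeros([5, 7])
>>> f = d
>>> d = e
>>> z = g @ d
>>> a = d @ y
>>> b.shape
(5, 19, 7)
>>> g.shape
(7, 19, 7)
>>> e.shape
(7, 5)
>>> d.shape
(7, 5)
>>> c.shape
(7, 13, 5)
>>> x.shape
(13,)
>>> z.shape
(7, 19, 5)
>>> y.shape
(5, 7)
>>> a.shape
(7, 7)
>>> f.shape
(7, 5, 13)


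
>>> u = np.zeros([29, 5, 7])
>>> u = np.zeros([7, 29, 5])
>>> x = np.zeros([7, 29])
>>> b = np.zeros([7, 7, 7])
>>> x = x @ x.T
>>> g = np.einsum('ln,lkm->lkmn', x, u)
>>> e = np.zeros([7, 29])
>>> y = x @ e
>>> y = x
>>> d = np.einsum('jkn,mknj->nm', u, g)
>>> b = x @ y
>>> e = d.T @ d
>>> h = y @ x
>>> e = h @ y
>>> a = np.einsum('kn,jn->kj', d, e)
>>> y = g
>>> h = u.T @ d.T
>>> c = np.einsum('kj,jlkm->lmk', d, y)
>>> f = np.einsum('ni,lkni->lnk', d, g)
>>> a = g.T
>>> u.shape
(7, 29, 5)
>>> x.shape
(7, 7)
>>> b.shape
(7, 7)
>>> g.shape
(7, 29, 5, 7)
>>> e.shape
(7, 7)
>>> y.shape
(7, 29, 5, 7)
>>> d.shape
(5, 7)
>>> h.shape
(5, 29, 5)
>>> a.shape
(7, 5, 29, 7)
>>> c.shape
(29, 7, 5)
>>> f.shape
(7, 5, 29)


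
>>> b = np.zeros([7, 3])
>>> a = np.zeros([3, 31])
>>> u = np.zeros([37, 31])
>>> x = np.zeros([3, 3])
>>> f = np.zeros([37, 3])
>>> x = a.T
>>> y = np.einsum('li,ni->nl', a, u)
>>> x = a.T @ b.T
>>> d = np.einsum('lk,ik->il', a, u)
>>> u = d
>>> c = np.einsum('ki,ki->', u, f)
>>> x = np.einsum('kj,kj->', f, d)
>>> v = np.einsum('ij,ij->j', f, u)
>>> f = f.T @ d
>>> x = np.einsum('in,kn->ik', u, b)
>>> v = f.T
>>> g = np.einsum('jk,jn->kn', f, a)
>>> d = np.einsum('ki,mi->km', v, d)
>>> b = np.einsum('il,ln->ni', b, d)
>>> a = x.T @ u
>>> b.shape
(37, 7)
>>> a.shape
(7, 3)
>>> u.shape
(37, 3)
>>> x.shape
(37, 7)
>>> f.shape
(3, 3)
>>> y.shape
(37, 3)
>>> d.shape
(3, 37)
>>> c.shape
()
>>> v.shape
(3, 3)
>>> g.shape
(3, 31)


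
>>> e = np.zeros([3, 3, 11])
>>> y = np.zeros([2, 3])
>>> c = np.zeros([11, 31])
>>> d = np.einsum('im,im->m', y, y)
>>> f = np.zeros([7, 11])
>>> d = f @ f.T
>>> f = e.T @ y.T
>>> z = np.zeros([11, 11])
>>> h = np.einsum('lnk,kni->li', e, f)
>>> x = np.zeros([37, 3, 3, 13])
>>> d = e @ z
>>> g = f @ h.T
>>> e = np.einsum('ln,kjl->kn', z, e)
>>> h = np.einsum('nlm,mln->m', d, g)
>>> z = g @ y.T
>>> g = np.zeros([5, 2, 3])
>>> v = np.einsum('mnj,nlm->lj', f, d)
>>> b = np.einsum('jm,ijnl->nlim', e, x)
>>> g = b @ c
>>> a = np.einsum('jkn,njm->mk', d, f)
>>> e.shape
(3, 11)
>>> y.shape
(2, 3)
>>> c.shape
(11, 31)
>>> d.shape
(3, 3, 11)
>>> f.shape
(11, 3, 2)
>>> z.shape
(11, 3, 2)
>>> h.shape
(11,)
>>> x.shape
(37, 3, 3, 13)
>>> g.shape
(3, 13, 37, 31)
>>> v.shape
(3, 2)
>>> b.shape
(3, 13, 37, 11)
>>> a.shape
(2, 3)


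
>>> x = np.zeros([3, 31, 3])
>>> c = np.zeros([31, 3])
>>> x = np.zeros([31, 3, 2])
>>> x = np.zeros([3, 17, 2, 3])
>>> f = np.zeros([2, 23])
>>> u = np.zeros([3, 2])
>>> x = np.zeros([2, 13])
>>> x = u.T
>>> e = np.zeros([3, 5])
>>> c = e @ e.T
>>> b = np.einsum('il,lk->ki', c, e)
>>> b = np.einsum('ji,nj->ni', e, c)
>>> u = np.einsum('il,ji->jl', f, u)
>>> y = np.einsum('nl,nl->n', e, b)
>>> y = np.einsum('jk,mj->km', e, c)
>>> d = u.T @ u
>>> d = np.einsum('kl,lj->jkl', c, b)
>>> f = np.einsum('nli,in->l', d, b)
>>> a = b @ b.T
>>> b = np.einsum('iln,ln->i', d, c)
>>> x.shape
(2, 3)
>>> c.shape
(3, 3)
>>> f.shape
(3,)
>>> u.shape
(3, 23)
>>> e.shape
(3, 5)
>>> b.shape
(5,)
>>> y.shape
(5, 3)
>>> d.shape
(5, 3, 3)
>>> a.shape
(3, 3)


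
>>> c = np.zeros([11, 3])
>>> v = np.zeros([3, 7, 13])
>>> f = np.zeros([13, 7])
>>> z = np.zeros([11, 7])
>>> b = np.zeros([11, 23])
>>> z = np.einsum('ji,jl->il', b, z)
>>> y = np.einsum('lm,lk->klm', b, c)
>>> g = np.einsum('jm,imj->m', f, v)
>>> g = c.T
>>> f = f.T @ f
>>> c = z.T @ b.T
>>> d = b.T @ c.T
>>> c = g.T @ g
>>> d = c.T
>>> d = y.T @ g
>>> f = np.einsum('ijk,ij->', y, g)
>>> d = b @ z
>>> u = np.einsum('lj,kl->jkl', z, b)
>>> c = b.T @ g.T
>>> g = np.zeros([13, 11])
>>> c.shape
(23, 3)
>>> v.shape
(3, 7, 13)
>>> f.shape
()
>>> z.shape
(23, 7)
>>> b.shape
(11, 23)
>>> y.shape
(3, 11, 23)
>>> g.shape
(13, 11)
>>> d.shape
(11, 7)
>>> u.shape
(7, 11, 23)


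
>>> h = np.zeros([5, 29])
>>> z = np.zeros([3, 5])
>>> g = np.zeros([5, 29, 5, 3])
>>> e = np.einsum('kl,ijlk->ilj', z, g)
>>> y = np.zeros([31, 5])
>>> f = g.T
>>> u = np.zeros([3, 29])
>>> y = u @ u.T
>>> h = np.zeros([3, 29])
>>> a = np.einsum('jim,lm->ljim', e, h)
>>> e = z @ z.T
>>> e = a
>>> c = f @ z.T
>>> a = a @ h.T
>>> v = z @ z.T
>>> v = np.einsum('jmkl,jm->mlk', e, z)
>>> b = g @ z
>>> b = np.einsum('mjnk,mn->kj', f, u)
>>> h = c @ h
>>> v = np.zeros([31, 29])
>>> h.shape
(3, 5, 29, 29)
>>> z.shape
(3, 5)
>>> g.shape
(5, 29, 5, 3)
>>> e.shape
(3, 5, 5, 29)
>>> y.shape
(3, 3)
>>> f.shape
(3, 5, 29, 5)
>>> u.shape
(3, 29)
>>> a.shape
(3, 5, 5, 3)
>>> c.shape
(3, 5, 29, 3)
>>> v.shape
(31, 29)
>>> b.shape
(5, 5)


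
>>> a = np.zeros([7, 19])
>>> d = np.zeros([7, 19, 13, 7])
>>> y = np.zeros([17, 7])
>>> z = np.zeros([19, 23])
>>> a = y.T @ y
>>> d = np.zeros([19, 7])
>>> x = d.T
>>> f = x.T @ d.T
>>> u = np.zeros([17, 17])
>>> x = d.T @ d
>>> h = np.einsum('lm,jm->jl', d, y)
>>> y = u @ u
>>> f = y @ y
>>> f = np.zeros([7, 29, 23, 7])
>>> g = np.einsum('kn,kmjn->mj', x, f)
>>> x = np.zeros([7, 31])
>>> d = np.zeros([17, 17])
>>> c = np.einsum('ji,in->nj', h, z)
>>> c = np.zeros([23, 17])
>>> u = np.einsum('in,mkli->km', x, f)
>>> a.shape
(7, 7)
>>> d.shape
(17, 17)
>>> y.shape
(17, 17)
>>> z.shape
(19, 23)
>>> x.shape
(7, 31)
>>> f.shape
(7, 29, 23, 7)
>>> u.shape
(29, 7)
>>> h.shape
(17, 19)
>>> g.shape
(29, 23)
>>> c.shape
(23, 17)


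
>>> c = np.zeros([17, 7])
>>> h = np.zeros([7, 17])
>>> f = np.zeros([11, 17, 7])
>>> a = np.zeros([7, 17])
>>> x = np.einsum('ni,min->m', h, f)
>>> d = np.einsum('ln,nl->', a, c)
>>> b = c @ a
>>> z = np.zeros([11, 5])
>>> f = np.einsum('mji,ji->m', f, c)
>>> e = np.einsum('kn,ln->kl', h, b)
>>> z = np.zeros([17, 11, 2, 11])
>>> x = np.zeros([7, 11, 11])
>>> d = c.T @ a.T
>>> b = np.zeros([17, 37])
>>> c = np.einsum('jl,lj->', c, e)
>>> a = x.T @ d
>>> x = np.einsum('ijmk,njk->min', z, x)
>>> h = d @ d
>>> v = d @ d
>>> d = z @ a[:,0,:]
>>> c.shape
()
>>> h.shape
(7, 7)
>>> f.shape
(11,)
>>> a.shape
(11, 11, 7)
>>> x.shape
(2, 17, 7)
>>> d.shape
(17, 11, 2, 7)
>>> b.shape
(17, 37)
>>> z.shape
(17, 11, 2, 11)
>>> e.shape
(7, 17)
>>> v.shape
(7, 7)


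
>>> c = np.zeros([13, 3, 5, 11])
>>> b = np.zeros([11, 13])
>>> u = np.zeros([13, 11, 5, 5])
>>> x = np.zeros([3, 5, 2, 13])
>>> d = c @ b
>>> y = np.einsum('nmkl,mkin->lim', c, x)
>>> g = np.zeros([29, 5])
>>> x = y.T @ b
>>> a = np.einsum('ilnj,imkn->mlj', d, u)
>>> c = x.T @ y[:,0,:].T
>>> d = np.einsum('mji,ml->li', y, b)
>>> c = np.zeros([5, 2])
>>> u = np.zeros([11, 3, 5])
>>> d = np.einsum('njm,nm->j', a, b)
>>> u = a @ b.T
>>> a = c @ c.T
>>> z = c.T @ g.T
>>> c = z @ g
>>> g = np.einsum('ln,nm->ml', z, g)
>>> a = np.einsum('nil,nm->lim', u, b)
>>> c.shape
(2, 5)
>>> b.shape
(11, 13)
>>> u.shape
(11, 3, 11)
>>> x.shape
(3, 2, 13)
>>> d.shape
(3,)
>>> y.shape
(11, 2, 3)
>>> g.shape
(5, 2)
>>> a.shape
(11, 3, 13)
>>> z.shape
(2, 29)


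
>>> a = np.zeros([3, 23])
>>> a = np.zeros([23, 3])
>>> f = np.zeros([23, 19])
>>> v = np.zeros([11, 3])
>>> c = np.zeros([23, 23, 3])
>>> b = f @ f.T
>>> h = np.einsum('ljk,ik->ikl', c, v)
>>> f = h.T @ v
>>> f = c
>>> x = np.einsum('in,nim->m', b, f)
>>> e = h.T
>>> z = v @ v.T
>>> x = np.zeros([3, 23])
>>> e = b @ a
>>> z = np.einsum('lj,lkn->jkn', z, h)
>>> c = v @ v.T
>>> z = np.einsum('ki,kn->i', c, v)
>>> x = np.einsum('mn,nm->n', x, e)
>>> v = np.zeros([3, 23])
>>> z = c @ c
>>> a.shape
(23, 3)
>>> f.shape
(23, 23, 3)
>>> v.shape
(3, 23)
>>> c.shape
(11, 11)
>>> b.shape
(23, 23)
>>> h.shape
(11, 3, 23)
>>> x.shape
(23,)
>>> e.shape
(23, 3)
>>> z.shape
(11, 11)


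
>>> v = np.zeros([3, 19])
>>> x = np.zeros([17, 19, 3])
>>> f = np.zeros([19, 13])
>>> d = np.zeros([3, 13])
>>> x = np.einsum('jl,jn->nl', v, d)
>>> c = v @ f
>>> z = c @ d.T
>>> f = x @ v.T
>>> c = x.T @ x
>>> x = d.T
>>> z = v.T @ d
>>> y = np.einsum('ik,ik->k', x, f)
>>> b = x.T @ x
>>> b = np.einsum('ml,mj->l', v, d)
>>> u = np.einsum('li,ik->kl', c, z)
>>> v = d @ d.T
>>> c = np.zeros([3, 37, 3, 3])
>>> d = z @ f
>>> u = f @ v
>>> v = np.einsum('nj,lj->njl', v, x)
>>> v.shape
(3, 3, 13)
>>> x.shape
(13, 3)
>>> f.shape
(13, 3)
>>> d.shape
(19, 3)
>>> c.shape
(3, 37, 3, 3)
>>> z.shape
(19, 13)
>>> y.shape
(3,)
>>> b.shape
(19,)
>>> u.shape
(13, 3)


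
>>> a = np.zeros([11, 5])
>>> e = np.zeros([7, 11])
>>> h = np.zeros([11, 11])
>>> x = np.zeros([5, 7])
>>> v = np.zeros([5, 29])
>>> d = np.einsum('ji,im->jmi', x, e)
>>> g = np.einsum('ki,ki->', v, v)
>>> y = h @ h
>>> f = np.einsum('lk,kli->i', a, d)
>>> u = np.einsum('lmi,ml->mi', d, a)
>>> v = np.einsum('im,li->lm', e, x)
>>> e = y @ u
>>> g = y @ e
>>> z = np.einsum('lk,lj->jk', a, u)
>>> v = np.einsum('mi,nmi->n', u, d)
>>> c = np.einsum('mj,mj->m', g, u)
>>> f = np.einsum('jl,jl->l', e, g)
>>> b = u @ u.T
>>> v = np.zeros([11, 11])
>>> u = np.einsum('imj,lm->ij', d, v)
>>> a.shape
(11, 5)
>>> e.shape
(11, 7)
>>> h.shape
(11, 11)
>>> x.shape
(5, 7)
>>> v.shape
(11, 11)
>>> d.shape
(5, 11, 7)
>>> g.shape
(11, 7)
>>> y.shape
(11, 11)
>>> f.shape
(7,)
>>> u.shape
(5, 7)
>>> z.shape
(7, 5)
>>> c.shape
(11,)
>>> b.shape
(11, 11)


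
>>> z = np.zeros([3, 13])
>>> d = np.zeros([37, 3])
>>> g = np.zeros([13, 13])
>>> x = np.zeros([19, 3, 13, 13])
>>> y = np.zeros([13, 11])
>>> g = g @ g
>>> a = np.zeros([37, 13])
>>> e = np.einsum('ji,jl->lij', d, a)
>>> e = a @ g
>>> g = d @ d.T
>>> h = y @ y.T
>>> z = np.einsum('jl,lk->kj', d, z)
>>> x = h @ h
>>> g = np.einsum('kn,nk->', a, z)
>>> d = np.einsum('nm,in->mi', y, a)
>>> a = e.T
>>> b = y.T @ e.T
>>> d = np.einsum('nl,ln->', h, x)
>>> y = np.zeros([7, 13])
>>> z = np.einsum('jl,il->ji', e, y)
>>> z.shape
(37, 7)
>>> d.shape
()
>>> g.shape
()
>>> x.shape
(13, 13)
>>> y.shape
(7, 13)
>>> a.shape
(13, 37)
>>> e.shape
(37, 13)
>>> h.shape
(13, 13)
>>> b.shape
(11, 37)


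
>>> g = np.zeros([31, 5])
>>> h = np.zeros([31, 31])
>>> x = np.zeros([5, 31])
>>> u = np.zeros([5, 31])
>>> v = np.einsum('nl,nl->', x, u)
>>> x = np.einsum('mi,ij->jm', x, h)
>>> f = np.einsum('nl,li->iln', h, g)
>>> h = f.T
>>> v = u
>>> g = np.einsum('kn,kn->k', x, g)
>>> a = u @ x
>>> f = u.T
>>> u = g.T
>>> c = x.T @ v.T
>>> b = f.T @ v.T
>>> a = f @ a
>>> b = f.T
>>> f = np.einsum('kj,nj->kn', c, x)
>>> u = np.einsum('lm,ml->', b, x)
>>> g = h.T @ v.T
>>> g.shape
(5, 31, 5)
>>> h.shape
(31, 31, 5)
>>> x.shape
(31, 5)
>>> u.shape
()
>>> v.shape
(5, 31)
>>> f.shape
(5, 31)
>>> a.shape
(31, 5)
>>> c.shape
(5, 5)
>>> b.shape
(5, 31)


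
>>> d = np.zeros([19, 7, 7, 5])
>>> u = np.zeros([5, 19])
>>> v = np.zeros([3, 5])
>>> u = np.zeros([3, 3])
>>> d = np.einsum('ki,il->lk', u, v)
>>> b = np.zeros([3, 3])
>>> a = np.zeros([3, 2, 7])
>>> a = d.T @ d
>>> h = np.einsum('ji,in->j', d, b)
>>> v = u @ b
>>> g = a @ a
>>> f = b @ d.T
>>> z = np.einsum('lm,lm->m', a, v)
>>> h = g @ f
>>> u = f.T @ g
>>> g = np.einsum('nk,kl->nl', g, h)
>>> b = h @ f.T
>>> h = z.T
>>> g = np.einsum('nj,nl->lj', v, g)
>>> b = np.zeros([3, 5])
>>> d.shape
(5, 3)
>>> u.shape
(5, 3)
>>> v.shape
(3, 3)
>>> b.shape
(3, 5)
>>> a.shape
(3, 3)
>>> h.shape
(3,)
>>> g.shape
(5, 3)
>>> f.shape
(3, 5)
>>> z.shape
(3,)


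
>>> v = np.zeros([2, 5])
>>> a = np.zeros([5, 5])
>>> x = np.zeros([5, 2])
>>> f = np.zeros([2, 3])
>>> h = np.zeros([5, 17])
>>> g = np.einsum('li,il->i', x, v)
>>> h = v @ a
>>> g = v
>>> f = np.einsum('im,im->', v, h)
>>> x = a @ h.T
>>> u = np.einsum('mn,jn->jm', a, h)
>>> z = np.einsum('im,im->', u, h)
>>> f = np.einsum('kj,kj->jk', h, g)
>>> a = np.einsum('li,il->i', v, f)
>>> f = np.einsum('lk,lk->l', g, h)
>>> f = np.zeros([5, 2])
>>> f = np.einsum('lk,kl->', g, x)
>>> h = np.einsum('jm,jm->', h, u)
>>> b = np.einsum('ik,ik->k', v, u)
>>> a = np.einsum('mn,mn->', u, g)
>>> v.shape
(2, 5)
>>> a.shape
()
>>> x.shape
(5, 2)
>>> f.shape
()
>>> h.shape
()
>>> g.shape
(2, 5)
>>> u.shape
(2, 5)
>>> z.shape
()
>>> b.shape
(5,)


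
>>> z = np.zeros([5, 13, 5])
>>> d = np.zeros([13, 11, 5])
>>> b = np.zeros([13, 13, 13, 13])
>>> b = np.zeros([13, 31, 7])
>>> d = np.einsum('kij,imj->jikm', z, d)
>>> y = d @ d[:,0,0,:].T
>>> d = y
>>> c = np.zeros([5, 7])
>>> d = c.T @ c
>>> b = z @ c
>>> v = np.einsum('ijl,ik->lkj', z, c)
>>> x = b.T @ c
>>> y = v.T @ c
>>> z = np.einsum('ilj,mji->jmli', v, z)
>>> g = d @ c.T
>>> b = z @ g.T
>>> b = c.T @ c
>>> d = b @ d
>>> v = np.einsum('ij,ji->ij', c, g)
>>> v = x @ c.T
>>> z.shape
(13, 5, 7, 5)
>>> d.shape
(7, 7)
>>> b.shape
(7, 7)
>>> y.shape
(13, 7, 7)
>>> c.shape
(5, 7)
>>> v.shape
(7, 13, 5)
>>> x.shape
(7, 13, 7)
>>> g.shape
(7, 5)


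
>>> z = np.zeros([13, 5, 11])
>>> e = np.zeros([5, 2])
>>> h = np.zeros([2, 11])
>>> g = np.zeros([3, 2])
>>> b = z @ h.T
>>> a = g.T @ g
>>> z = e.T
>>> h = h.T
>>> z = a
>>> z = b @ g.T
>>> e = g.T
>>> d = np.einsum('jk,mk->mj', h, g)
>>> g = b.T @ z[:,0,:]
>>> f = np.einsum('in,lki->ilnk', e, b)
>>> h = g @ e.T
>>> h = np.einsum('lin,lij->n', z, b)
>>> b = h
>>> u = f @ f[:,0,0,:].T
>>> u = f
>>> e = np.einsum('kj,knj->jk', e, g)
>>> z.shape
(13, 5, 3)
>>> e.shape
(3, 2)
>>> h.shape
(3,)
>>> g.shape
(2, 5, 3)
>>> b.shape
(3,)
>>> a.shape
(2, 2)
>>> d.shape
(3, 11)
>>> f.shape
(2, 13, 3, 5)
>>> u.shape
(2, 13, 3, 5)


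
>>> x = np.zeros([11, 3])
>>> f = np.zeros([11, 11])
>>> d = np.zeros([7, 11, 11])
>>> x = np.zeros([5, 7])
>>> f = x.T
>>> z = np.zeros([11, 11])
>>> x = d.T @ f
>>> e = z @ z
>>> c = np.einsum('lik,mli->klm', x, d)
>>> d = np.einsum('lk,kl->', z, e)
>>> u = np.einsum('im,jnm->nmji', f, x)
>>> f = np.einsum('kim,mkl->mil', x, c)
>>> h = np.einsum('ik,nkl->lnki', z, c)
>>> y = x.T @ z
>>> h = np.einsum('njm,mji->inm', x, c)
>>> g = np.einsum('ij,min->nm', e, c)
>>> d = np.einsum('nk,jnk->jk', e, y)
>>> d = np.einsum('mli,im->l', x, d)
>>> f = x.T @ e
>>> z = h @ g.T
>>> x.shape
(11, 11, 5)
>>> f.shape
(5, 11, 11)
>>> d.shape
(11,)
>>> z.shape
(7, 11, 7)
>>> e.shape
(11, 11)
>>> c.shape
(5, 11, 7)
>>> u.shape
(11, 5, 11, 7)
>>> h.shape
(7, 11, 5)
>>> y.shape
(5, 11, 11)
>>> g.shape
(7, 5)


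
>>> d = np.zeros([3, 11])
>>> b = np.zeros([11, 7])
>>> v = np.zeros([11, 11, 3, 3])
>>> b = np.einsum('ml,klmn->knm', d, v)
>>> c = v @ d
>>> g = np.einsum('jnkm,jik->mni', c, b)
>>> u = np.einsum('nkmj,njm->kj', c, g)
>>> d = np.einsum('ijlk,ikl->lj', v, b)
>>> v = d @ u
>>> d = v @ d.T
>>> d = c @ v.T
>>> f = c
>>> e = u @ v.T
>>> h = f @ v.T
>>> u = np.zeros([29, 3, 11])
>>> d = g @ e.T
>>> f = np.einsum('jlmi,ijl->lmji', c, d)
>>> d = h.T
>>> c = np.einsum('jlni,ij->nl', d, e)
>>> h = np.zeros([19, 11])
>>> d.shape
(3, 3, 11, 11)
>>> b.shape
(11, 3, 3)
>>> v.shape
(3, 11)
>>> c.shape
(11, 3)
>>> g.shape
(11, 11, 3)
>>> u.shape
(29, 3, 11)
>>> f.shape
(11, 3, 11, 11)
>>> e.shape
(11, 3)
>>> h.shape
(19, 11)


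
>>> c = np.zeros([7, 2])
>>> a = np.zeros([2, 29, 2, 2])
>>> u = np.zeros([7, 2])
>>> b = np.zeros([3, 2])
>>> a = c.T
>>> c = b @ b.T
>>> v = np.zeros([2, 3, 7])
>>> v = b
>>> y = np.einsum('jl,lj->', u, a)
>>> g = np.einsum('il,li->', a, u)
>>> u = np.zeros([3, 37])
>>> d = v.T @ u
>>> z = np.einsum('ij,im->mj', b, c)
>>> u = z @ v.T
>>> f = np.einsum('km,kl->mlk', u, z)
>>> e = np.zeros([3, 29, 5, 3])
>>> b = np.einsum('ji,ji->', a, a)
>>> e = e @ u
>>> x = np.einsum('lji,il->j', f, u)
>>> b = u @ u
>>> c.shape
(3, 3)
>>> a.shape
(2, 7)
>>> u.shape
(3, 3)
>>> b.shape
(3, 3)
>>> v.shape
(3, 2)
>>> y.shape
()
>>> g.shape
()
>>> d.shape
(2, 37)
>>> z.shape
(3, 2)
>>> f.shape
(3, 2, 3)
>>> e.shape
(3, 29, 5, 3)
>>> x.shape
(2,)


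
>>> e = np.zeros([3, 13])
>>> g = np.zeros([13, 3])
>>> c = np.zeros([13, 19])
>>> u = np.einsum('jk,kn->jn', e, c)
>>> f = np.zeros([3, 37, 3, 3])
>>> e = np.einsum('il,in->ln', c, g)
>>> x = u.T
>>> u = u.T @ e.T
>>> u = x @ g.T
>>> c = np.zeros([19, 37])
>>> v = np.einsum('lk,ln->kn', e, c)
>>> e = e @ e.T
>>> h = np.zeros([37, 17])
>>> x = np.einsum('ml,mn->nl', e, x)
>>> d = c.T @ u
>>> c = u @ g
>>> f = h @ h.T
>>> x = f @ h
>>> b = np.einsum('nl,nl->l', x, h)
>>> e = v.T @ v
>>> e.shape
(37, 37)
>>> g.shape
(13, 3)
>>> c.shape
(19, 3)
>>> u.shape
(19, 13)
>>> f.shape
(37, 37)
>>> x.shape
(37, 17)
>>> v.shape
(3, 37)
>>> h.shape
(37, 17)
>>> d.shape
(37, 13)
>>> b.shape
(17,)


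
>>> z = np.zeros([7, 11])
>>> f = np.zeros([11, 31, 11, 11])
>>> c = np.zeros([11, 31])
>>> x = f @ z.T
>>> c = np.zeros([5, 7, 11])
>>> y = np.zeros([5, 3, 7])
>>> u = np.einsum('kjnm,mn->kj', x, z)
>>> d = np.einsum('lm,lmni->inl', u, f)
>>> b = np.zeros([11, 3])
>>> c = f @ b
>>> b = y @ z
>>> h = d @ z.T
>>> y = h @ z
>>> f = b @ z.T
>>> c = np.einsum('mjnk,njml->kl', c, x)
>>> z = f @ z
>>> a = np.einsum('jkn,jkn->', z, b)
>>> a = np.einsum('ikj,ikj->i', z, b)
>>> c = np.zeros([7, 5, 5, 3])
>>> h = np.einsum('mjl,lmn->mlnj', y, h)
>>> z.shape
(5, 3, 11)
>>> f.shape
(5, 3, 7)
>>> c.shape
(7, 5, 5, 3)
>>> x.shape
(11, 31, 11, 7)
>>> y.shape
(11, 11, 11)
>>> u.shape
(11, 31)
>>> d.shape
(11, 11, 11)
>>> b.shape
(5, 3, 11)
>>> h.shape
(11, 11, 7, 11)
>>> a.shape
(5,)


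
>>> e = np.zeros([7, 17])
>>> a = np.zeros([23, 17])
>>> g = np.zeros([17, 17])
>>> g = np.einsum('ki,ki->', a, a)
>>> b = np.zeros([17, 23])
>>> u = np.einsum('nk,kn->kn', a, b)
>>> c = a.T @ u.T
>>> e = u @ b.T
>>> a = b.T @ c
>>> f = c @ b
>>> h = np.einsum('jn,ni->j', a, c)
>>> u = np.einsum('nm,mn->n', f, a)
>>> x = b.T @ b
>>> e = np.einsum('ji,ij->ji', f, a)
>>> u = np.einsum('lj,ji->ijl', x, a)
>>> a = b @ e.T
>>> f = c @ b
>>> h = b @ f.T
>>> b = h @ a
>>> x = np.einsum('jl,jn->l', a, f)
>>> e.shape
(17, 23)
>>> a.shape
(17, 17)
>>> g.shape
()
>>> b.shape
(17, 17)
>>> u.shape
(17, 23, 23)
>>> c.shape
(17, 17)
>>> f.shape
(17, 23)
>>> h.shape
(17, 17)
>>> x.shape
(17,)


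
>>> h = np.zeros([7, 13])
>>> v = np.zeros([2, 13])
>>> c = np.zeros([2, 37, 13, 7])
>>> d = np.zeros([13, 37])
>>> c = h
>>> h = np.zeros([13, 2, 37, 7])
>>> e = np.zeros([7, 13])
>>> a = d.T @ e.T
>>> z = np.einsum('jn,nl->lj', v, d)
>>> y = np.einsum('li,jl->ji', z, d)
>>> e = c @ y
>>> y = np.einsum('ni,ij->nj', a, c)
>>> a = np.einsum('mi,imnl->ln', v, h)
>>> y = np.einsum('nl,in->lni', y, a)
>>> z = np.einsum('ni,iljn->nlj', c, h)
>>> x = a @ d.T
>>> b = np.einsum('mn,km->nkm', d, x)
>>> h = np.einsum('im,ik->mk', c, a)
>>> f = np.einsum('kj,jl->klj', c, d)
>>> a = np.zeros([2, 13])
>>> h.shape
(13, 37)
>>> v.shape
(2, 13)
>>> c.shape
(7, 13)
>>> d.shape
(13, 37)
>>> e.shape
(7, 2)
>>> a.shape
(2, 13)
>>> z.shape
(7, 2, 37)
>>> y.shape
(13, 37, 7)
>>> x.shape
(7, 13)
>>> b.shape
(37, 7, 13)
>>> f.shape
(7, 37, 13)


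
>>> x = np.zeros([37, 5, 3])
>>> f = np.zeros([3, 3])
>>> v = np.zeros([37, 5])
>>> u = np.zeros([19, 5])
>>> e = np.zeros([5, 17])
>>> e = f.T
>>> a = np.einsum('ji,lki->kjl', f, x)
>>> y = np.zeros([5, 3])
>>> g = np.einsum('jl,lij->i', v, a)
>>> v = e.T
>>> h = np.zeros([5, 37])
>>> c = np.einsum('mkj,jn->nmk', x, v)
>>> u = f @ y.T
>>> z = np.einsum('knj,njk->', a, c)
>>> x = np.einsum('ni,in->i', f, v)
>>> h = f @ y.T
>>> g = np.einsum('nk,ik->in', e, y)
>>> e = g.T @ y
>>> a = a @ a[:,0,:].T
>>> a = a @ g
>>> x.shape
(3,)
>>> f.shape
(3, 3)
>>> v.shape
(3, 3)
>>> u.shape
(3, 5)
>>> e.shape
(3, 3)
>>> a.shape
(5, 3, 3)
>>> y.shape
(5, 3)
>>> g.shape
(5, 3)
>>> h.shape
(3, 5)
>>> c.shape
(3, 37, 5)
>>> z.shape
()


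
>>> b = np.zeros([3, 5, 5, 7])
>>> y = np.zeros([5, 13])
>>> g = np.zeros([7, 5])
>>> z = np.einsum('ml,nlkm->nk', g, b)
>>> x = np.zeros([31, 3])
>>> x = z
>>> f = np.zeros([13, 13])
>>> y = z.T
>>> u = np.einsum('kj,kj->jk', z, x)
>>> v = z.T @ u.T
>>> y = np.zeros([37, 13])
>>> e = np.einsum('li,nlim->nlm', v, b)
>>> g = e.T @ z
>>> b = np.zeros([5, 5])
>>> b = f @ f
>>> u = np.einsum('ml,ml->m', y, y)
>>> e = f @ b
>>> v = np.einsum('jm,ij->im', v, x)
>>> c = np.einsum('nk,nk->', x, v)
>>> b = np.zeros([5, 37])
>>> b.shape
(5, 37)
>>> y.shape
(37, 13)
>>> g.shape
(7, 5, 5)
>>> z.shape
(3, 5)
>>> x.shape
(3, 5)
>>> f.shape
(13, 13)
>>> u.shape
(37,)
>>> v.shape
(3, 5)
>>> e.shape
(13, 13)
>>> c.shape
()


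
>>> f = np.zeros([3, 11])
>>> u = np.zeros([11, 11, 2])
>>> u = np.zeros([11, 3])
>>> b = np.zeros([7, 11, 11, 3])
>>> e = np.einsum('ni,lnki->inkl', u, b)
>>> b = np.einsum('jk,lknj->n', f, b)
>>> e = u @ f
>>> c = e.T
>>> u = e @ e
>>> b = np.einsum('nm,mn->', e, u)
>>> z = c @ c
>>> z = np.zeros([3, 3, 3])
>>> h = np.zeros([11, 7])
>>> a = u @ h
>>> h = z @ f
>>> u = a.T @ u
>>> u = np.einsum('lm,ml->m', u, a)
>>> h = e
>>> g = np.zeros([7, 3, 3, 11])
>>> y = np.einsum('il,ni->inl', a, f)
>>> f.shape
(3, 11)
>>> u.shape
(11,)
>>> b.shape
()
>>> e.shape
(11, 11)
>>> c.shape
(11, 11)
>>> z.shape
(3, 3, 3)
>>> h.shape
(11, 11)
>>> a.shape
(11, 7)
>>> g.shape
(7, 3, 3, 11)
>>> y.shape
(11, 3, 7)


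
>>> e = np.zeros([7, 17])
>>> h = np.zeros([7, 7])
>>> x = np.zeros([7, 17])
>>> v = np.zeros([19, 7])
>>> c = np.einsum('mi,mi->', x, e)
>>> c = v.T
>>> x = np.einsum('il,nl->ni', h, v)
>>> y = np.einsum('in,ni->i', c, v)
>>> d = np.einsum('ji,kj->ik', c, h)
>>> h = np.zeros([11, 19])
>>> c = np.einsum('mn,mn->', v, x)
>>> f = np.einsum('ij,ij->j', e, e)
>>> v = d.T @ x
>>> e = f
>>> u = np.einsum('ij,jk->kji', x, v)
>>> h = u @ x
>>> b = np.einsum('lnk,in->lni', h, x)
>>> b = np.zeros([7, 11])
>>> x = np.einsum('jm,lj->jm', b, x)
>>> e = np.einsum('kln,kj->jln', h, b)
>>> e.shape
(11, 7, 7)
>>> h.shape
(7, 7, 7)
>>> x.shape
(7, 11)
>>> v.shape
(7, 7)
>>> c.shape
()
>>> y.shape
(7,)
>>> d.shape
(19, 7)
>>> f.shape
(17,)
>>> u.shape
(7, 7, 19)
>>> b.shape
(7, 11)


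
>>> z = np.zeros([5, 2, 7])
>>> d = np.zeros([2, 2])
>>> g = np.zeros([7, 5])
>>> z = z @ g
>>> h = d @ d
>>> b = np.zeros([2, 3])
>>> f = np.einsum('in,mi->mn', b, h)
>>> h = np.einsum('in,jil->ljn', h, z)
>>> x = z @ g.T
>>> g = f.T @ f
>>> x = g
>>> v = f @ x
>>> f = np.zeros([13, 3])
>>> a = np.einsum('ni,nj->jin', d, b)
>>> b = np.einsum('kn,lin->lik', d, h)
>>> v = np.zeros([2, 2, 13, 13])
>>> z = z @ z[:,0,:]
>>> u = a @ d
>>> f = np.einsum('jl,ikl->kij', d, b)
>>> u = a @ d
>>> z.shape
(5, 2, 5)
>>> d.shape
(2, 2)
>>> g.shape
(3, 3)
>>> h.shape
(5, 5, 2)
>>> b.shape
(5, 5, 2)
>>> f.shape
(5, 5, 2)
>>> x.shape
(3, 3)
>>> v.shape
(2, 2, 13, 13)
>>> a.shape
(3, 2, 2)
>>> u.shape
(3, 2, 2)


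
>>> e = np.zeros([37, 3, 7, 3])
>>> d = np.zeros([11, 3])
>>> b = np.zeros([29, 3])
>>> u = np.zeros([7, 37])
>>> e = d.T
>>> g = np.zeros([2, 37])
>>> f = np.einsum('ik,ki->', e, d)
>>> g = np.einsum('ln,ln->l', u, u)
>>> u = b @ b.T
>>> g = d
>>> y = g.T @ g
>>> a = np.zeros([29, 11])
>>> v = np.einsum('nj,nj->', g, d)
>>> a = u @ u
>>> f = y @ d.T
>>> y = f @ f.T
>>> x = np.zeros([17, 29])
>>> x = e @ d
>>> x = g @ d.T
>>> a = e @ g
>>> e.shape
(3, 11)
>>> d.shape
(11, 3)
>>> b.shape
(29, 3)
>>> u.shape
(29, 29)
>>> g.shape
(11, 3)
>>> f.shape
(3, 11)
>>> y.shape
(3, 3)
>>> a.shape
(3, 3)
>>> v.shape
()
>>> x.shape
(11, 11)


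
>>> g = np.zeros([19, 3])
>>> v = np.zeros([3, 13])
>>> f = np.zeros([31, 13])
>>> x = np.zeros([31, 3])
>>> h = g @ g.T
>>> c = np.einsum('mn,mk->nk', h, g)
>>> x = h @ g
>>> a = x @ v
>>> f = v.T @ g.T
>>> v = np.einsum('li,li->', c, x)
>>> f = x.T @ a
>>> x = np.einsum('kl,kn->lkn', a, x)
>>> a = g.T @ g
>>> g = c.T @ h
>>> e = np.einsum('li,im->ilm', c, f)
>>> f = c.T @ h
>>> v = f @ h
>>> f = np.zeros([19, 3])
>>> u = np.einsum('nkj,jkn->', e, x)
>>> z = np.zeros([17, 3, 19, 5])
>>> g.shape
(3, 19)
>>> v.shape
(3, 19)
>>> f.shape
(19, 3)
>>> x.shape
(13, 19, 3)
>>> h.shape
(19, 19)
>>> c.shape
(19, 3)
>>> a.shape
(3, 3)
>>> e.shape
(3, 19, 13)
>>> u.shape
()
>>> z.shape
(17, 3, 19, 5)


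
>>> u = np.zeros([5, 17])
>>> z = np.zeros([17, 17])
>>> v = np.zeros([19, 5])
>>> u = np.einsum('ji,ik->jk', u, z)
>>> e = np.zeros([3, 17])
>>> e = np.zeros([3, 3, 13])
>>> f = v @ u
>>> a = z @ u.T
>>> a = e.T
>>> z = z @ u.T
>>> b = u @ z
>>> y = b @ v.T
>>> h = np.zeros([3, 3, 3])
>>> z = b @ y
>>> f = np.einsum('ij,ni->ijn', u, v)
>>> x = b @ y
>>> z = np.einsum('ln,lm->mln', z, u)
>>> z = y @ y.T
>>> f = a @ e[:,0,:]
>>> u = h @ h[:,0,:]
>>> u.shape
(3, 3, 3)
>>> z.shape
(5, 5)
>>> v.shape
(19, 5)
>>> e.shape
(3, 3, 13)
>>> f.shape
(13, 3, 13)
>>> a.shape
(13, 3, 3)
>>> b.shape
(5, 5)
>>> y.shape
(5, 19)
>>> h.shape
(3, 3, 3)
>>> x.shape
(5, 19)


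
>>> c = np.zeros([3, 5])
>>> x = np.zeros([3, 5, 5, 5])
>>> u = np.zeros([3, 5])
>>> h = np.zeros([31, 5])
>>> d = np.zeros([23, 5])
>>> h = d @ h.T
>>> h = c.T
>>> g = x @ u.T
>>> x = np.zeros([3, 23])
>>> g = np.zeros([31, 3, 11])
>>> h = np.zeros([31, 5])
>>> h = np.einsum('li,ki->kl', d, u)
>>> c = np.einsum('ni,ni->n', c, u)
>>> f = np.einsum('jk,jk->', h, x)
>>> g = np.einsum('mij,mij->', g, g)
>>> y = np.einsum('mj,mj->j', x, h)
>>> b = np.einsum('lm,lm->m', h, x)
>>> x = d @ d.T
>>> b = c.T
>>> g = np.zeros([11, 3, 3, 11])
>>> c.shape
(3,)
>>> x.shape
(23, 23)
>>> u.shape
(3, 5)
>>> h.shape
(3, 23)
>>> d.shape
(23, 5)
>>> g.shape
(11, 3, 3, 11)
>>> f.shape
()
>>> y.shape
(23,)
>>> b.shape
(3,)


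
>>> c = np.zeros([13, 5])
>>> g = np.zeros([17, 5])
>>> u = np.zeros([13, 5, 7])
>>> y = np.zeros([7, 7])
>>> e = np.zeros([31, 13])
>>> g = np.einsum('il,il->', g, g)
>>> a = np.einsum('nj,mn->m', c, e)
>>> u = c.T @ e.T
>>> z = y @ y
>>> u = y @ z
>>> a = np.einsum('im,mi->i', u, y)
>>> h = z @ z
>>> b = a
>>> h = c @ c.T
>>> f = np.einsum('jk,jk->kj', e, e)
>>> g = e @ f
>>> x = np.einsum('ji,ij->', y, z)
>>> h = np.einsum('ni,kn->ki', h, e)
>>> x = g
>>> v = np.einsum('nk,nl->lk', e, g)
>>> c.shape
(13, 5)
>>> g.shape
(31, 31)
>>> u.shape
(7, 7)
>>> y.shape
(7, 7)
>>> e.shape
(31, 13)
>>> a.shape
(7,)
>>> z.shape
(7, 7)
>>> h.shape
(31, 13)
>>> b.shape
(7,)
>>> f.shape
(13, 31)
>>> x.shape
(31, 31)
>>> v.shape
(31, 13)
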